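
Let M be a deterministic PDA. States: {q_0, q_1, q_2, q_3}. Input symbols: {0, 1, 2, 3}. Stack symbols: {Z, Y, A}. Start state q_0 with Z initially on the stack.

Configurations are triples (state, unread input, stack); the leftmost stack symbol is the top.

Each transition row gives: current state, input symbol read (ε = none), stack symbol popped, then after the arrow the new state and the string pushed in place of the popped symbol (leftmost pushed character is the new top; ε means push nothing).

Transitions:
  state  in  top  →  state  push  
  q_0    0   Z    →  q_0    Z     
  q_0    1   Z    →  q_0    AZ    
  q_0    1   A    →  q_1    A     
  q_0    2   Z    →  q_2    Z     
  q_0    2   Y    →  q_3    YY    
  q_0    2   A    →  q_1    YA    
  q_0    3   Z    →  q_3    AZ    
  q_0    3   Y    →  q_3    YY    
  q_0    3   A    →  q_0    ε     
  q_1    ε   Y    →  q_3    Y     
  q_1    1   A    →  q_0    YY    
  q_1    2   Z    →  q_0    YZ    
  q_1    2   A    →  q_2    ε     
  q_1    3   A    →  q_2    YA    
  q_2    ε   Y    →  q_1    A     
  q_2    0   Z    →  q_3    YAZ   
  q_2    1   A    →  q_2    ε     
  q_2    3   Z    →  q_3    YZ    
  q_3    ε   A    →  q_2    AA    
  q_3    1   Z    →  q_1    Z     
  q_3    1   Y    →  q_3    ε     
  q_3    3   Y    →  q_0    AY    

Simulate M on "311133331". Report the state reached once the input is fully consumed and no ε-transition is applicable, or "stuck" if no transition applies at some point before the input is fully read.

(q_0, 311133331, Z) ⊢ (q_3, 11133331, AZ) ⊢ (q_2, 11133331, AAZ) ⊢ (q_2, 1133331, AZ) ⊢ (q_2, 133331, Z)
No transition for (q_2, 1, top Z); M blocks with input 133331 remaining.

stuck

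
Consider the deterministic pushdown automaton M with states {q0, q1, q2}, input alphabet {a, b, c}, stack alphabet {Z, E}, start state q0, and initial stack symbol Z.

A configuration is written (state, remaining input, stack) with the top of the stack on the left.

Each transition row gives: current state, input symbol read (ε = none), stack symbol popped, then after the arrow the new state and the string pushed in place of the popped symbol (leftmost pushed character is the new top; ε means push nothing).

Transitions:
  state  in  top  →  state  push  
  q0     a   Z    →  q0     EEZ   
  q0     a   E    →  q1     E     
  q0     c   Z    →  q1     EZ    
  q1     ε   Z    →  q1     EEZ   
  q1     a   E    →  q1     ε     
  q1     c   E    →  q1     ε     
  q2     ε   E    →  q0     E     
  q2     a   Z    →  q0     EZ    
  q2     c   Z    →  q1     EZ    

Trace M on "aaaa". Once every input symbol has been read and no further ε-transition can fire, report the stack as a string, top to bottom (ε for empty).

(q0, aaaa, Z)
  read a, top Z: go to q0, push EEZ → (q0, aaa, EEZ)
  read a, top E: go to q1, push E → (q1, aa, EEZ)
  read a, top E: go to q1, push ε → (q1, a, EZ)
  read a, top E: go to q1, push ε → (q1, ε, Z)
  ε-move, top Z: go to q1, push EEZ → (q1, ε, EEZ)
All input consumed in state q1 with stack EEZ.

EEZ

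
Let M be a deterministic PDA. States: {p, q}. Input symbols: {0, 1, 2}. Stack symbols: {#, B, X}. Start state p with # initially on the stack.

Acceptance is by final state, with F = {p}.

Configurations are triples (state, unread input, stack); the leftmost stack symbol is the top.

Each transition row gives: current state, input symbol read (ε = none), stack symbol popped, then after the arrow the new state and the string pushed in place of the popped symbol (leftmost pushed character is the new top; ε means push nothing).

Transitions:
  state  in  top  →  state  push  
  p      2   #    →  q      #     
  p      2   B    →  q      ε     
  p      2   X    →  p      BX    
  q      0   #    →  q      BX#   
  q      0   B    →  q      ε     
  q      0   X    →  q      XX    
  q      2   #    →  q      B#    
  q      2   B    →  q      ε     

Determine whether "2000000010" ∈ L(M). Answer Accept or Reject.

Reject

(p, 2000000010, #)
  read 2, top #: go to q, push # → (q, 000000010, #)
  read 0, top #: go to q, push BX# → (q, 00000010, BX#)
  read 0, top B: go to q, push ε → (q, 0000010, X#)
  read 0, top X: go to q, push XX → (q, 000010, XX#)
  read 0, top X: go to q, push XX → (q, 00010, XXX#)
  read 0, top X: go to q, push XX → (q, 0010, XXXX#)
  read 0, top X: go to q, push XX → (q, 010, XXXXX#)
  read 0, top X: go to q, push XX → (q, 10, XXXXXX#)
No transition applies at (q, 10, XXXXXX#); input not fully consumed.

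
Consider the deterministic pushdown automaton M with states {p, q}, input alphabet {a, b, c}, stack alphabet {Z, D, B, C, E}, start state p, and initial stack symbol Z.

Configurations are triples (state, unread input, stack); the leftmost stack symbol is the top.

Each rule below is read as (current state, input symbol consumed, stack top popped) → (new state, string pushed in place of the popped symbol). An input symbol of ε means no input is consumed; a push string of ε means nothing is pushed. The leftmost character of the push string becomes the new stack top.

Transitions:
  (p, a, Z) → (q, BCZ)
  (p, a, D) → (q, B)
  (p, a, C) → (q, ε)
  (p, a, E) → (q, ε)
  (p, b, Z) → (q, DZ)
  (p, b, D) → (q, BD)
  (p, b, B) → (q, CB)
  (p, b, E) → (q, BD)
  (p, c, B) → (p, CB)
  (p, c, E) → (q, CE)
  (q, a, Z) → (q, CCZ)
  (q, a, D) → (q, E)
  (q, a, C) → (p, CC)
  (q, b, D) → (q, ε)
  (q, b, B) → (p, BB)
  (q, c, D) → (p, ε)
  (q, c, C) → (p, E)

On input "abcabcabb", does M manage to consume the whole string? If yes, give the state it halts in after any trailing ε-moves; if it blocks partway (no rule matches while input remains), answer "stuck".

q

(p, abcabcabb, Z)
  read a, top Z: go to q, push BCZ → (q, bcabcabb, BCZ)
  read b, top B: go to p, push BB → (p, cabcabb, BBCZ)
  read c, top B: go to p, push CB → (p, abcabb, CBBCZ)
  read a, top C: go to q, push ε → (q, bcabb, BBCZ)
  read b, top B: go to p, push BB → (p, cabb, BBBCZ)
  read c, top B: go to p, push CB → (p, abb, CBBBCZ)
  read a, top C: go to q, push ε → (q, bb, BBBCZ)
  read b, top B: go to p, push BB → (p, b, BBBBCZ)
  read b, top B: go to q, push CB → (q, ε, CBBBBCZ)
All input consumed; M is in state q.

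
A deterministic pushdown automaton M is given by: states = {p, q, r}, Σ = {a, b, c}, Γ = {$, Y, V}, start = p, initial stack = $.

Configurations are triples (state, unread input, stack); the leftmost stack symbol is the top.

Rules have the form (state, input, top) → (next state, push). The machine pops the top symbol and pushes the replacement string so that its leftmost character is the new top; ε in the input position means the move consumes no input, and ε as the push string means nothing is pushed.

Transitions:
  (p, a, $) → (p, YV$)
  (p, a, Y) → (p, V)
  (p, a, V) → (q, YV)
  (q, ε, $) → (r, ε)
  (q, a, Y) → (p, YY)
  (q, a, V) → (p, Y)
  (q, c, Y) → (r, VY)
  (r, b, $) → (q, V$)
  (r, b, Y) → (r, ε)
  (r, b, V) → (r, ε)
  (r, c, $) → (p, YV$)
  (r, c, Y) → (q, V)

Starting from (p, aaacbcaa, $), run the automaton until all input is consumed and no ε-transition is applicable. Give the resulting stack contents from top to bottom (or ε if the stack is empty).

(p, aaacbcaa, $)
  read a, top $: go to p, push YV$ → (p, aacbcaa, YV$)
  read a, top Y: go to p, push V → (p, acbcaa, VV$)
  read a, top V: go to q, push YV → (q, cbcaa, YVV$)
  read c, top Y: go to r, push VY → (r, bcaa, VYVV$)
  read b, top V: go to r, push ε → (r, caa, YVV$)
  read c, top Y: go to q, push V → (q, aa, VVV$)
  read a, top V: go to p, push Y → (p, a, YVV$)
  read a, top Y: go to p, push V → (p, ε, VVV$)
All input consumed in state p with stack VVV$.

VVV$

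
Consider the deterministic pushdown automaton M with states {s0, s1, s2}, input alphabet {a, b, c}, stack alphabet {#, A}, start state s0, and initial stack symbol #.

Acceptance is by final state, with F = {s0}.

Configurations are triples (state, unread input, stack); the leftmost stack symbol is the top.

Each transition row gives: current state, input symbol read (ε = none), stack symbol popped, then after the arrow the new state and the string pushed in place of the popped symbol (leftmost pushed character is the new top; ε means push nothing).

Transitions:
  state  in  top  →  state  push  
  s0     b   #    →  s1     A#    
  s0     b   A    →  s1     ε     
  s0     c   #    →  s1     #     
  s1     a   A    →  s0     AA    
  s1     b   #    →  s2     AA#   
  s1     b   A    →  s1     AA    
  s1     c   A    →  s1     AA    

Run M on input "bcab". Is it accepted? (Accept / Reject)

(s0, bcab, #)
  read b, top #: go to s1, push A# → (s1, cab, A#)
  read c, top A: go to s1, push AA → (s1, ab, AA#)
  read a, top A: go to s0, push AA → (s0, b, AAA#)
  read b, top A: go to s1, push ε → (s1, ε, AA#)
All input consumed; state s1 ∉ F and no further ε-move applies.

Reject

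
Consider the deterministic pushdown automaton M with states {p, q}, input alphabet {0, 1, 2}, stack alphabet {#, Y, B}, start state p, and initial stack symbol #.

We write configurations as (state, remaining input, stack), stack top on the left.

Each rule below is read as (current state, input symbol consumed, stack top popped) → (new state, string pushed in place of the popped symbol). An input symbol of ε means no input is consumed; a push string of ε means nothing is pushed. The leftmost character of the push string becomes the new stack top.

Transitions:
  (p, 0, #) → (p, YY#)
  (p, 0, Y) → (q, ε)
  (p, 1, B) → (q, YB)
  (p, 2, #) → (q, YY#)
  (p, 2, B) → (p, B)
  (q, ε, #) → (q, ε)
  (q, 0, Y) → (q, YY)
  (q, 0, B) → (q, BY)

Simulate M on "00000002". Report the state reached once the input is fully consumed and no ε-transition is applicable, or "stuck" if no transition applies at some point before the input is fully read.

stuck

(p, 00000002, #)
  read 0, top #: go to p, push YY# → (p, 0000002, YY#)
  read 0, top Y: go to q, push ε → (q, 000002, Y#)
  read 0, top Y: go to q, push YY → (q, 00002, YY#)
  read 0, top Y: go to q, push YY → (q, 0002, YYY#)
  read 0, top Y: go to q, push YY → (q, 002, YYYY#)
  read 0, top Y: go to q, push YY → (q, 02, YYYYY#)
  read 0, top Y: go to q, push YY → (q, 2, YYYYYY#)
No transition for (q, 2, top Y); M blocks with input 2 remaining.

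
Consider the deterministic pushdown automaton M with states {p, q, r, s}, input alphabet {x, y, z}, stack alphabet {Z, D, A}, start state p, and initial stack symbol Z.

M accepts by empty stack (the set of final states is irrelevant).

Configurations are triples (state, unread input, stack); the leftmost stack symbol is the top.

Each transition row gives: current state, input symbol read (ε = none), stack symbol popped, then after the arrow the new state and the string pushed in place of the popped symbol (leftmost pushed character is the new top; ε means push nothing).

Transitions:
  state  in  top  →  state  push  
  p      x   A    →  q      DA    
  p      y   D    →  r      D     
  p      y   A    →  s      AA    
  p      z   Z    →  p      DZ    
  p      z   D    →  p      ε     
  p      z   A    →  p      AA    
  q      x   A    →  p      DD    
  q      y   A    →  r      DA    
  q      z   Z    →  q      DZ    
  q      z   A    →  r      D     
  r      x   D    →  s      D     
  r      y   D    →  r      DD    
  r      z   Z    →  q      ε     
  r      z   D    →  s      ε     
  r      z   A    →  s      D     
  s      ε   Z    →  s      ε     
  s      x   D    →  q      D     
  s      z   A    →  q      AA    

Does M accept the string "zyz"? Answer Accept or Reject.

(p, zyz, Z)
  read z, top Z: go to p, push DZ → (p, yz, DZ)
  read y, top D: go to r, push D → (r, z, DZ)
  read z, top D: go to s, push ε → (s, ε, Z)
  ε-move, top Z: go to s, push ε → (s, ε, ε)
All input consumed and the stack is empty.

Accept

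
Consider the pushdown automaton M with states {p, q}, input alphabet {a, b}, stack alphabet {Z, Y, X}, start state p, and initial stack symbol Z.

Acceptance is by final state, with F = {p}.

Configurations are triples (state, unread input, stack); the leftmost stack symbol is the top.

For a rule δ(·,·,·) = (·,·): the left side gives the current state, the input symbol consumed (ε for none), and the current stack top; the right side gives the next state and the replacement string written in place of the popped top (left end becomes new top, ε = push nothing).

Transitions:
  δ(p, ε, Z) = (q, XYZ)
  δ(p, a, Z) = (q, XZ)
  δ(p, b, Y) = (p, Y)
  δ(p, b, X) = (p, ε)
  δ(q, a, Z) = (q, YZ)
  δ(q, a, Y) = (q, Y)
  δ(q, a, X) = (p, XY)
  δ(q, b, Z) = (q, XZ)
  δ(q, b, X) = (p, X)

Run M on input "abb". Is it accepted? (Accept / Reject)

One accepting computation: (p, abb, Z) ⊢ (q, bb, XZ) ⊢ (p, b, XZ) ⊢ (p, ε, Z)
All input consumed and state p ∈ F.

Accept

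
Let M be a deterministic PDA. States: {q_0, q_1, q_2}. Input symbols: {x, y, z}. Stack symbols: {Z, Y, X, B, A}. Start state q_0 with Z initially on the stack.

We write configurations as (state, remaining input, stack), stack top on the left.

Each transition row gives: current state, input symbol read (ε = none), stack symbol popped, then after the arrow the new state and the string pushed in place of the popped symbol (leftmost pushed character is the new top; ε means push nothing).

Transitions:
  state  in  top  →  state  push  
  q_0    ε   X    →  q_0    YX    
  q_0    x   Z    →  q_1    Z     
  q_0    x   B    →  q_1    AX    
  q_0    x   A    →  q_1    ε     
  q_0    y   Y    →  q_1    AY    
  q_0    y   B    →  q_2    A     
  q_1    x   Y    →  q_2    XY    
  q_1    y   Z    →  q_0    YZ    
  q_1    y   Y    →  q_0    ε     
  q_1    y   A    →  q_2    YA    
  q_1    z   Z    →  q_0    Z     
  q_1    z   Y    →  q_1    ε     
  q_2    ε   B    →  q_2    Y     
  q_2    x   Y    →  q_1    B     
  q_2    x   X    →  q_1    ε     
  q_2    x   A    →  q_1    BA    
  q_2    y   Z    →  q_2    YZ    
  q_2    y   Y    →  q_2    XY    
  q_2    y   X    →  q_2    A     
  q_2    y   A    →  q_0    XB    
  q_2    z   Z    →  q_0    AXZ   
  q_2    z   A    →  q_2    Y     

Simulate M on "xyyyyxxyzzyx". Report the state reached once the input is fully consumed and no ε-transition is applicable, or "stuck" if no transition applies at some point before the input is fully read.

stuck

(q_0, xyyyyxxyzzyx, Z)
  read x, top Z: go to q_1, push Z → (q_1, yyyyxxyzzyx, Z)
  read y, top Z: go to q_0, push YZ → (q_0, yyyxxyzzyx, YZ)
  read y, top Y: go to q_1, push AY → (q_1, yyxxyzzyx, AYZ)
  read y, top A: go to q_2, push YA → (q_2, yxxyzzyx, YAYZ)
  read y, top Y: go to q_2, push XY → (q_2, xxyzzyx, XYAYZ)
  read x, top X: go to q_1, push ε → (q_1, xyzzyx, YAYZ)
  read x, top Y: go to q_2, push XY → (q_2, yzzyx, XYAYZ)
  read y, top X: go to q_2, push A → (q_2, zzyx, AYAYZ)
  read z, top A: go to q_2, push Y → (q_2, zyx, YYAYZ)
No transition for (q_2, z, top Y); M blocks with input zyx remaining.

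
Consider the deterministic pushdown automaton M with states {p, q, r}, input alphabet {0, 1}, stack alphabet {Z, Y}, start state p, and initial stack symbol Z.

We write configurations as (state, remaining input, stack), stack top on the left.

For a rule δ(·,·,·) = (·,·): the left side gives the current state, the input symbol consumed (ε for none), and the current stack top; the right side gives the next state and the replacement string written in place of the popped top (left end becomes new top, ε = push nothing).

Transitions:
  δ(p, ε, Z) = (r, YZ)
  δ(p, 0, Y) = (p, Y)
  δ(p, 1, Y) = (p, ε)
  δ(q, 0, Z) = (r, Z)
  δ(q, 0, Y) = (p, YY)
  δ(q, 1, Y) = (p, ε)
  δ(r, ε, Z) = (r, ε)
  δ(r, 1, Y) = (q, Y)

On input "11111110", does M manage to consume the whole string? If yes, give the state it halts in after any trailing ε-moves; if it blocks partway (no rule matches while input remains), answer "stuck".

p

(p, 11111110, Z) ⊢ (r, 11111110, YZ) ⊢ (q, 1111110, YZ) ⊢ (p, 111110, Z) ⊢ (r, 111110, YZ) ⊢ (q, 11110, YZ) ⊢ (p, 1110, Z) ⊢ (r, 1110, YZ) ⊢ (q, 110, YZ) ⊢ (p, 10, Z) ⊢ (r, 10, YZ) ⊢ (q, 0, YZ) ⊢ (p, ε, YYZ)
All input consumed; M is in state p.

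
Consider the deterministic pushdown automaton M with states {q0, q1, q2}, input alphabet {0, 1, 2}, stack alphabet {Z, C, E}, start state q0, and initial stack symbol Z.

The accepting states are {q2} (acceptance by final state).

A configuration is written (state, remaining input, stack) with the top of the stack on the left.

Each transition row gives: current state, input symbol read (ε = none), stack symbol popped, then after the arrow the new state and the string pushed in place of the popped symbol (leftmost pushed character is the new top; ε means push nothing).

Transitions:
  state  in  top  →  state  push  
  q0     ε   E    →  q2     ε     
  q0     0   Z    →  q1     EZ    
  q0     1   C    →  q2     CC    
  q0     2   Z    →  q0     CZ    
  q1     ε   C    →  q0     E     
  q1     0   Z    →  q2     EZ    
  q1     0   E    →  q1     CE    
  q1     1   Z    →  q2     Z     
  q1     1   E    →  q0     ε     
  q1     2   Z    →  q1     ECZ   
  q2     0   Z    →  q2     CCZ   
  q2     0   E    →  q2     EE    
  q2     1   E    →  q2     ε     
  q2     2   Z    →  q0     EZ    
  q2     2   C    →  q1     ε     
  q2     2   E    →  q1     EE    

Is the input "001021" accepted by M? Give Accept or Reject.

Reject

(q0, 001021, Z)
  read 0, top Z: go to q1, push EZ → (q1, 01021, EZ)
  read 0, top E: go to q1, push CE → (q1, 1021, CEZ)
  ε-move, top C: go to q0, push E → (q0, 1021, EEZ)
  ε-move, top E: go to q2, push ε → (q2, 1021, EZ)
  read 1, top E: go to q2, push ε → (q2, 021, Z)
  read 0, top Z: go to q2, push CCZ → (q2, 21, CCZ)
  read 2, top C: go to q1, push ε → (q1, 1, CZ)
  ε-move, top C: go to q0, push E → (q0, 1, EZ)
  ε-move, top E: go to q2, push ε → (q2, 1, Z)
No transition applies at (q2, 1, Z); input not fully consumed.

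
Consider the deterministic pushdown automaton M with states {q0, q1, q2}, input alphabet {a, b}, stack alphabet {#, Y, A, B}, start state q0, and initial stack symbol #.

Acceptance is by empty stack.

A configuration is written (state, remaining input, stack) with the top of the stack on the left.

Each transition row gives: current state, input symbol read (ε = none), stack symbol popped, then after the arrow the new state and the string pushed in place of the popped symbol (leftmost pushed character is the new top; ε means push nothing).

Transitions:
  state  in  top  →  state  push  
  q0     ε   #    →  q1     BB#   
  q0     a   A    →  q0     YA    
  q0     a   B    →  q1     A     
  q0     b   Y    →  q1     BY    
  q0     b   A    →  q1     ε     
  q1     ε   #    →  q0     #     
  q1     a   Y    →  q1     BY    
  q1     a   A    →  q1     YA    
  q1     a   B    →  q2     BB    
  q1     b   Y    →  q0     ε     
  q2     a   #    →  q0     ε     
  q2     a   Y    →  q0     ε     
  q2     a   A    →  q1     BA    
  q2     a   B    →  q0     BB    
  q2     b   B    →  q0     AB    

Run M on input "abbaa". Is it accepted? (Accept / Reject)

(q0, abbaa, #)
  ε-move, top #: go to q1, push BB# → (q1, abbaa, BB#)
  read a, top B: go to q2, push BB → (q2, bbaa, BBB#)
  read b, top B: go to q0, push AB → (q0, baa, ABBB#)
  read b, top A: go to q1, push ε → (q1, aa, BBB#)
  read a, top B: go to q2, push BB → (q2, a, BBBB#)
  read a, top B: go to q0, push BB → (q0, ε, BBBBB#)
All input consumed; stack is BBBBB#, not empty, and no further ε-move applies.

Reject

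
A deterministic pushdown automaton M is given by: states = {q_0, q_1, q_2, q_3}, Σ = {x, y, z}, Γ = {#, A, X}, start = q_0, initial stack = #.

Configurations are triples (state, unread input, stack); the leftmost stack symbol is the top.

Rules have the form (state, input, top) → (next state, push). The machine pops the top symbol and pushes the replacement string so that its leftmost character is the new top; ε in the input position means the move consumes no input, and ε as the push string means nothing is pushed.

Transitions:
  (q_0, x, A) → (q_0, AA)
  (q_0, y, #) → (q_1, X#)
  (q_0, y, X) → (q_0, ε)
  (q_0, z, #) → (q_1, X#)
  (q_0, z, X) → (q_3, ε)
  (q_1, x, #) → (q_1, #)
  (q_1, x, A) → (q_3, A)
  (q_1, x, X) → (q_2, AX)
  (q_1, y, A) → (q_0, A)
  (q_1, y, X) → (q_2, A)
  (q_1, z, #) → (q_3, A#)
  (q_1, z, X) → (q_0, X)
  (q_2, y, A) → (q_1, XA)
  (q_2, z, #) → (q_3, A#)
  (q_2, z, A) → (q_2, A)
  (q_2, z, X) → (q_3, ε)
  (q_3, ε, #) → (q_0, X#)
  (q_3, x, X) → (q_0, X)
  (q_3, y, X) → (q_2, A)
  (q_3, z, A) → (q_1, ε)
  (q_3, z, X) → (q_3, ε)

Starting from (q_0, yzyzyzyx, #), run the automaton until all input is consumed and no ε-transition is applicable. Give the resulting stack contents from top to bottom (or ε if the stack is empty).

AXA#

(q_0, yzyzyzyx, #) ⊢ (q_1, zyzyzyx, X#) ⊢ (q_0, yzyzyx, X#) ⊢ (q_0, zyzyx, #) ⊢ (q_1, yzyx, X#) ⊢ (q_2, zyx, A#) ⊢ (q_2, yx, A#) ⊢ (q_1, x, XA#) ⊢ (q_2, ε, AXA#)
All input consumed in state q_2 with stack AXA#.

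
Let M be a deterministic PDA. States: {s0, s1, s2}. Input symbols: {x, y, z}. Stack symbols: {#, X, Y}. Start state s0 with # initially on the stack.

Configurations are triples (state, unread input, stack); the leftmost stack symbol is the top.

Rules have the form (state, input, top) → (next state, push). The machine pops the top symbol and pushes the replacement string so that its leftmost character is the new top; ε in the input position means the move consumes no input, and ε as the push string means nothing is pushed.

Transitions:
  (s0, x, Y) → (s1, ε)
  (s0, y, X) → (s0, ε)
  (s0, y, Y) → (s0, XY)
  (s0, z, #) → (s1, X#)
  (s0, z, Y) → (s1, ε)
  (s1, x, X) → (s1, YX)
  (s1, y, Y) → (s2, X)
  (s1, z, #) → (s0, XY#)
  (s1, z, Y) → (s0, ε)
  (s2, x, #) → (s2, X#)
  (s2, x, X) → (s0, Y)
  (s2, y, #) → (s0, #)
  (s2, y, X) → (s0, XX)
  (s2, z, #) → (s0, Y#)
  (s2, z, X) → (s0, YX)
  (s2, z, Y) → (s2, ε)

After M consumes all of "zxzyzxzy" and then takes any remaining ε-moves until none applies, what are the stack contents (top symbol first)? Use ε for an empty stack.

#

(s0, zxzyzxzy, #)
  read z, top #: go to s1, push X# → (s1, xzyzxzy, X#)
  read x, top X: go to s1, push YX → (s1, zyzxzy, YX#)
  read z, top Y: go to s0, push ε → (s0, yzxzy, X#)
  read y, top X: go to s0, push ε → (s0, zxzy, #)
  read z, top #: go to s1, push X# → (s1, xzy, X#)
  read x, top X: go to s1, push YX → (s1, zy, YX#)
  read z, top Y: go to s0, push ε → (s0, y, X#)
  read y, top X: go to s0, push ε → (s0, ε, #)
All input consumed in state s0 with stack #.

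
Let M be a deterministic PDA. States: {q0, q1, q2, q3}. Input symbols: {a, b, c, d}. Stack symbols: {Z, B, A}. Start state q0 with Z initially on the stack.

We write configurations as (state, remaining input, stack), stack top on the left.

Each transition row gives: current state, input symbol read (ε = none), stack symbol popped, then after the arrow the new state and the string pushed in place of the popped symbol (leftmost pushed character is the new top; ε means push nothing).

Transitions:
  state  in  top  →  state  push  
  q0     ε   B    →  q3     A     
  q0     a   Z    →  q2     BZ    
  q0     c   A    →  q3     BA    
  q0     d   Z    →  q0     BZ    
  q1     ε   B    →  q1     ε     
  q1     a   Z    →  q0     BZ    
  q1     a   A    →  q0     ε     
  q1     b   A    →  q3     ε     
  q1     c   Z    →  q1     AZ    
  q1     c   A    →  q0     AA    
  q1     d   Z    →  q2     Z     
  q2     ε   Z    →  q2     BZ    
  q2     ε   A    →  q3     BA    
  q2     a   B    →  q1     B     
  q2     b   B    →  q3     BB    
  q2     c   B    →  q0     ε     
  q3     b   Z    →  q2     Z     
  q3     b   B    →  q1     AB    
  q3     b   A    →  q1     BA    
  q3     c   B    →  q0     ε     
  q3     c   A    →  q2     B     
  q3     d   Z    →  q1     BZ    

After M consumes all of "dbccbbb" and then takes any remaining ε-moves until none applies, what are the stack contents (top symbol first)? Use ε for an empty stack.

ABAAZ

(q0, dbccbbb, Z)
  read d, top Z: go to q0, push BZ → (q0, bccbbb, BZ)
  ε-move, top B: go to q3, push A → (q3, bccbbb, AZ)
  read b, top A: go to q1, push BA → (q1, ccbbb, BAZ)
  ε-move, top B: go to q1, push ε → (q1, ccbbb, AZ)
  read c, top A: go to q0, push AA → (q0, cbbb, AAZ)
  read c, top A: go to q3, push BA → (q3, bbb, BAAZ)
  read b, top B: go to q1, push AB → (q1, bb, ABAAZ)
  read b, top A: go to q3, push ε → (q3, b, BAAZ)
  read b, top B: go to q1, push AB → (q1, ε, ABAAZ)
All input consumed in state q1 with stack ABAAZ.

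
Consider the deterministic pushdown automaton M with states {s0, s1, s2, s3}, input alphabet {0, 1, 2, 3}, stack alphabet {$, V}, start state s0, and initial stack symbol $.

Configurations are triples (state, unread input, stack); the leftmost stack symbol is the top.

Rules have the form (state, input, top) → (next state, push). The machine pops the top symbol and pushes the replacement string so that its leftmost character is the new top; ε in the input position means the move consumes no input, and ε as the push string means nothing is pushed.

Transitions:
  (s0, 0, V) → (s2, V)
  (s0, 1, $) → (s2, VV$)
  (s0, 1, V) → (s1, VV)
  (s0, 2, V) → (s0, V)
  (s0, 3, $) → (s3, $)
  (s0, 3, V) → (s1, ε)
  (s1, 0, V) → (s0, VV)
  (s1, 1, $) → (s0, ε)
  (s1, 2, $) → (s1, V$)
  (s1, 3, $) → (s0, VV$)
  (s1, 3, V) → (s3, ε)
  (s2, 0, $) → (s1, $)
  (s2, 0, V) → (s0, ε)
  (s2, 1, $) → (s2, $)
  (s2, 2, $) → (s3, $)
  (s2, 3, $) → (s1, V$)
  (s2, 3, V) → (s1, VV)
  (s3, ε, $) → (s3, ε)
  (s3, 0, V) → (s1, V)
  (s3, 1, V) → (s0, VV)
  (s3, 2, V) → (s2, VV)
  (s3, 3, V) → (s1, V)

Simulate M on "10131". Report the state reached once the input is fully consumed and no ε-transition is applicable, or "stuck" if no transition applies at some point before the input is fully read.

s0

(s0, 10131, $)
  read 1, top $: go to s2, push VV$ → (s2, 0131, VV$)
  read 0, top V: go to s0, push ε → (s0, 131, V$)
  read 1, top V: go to s1, push VV → (s1, 31, VV$)
  read 3, top V: go to s3, push ε → (s3, 1, V$)
  read 1, top V: go to s0, push VV → (s0, ε, VV$)
All input consumed; M is in state s0.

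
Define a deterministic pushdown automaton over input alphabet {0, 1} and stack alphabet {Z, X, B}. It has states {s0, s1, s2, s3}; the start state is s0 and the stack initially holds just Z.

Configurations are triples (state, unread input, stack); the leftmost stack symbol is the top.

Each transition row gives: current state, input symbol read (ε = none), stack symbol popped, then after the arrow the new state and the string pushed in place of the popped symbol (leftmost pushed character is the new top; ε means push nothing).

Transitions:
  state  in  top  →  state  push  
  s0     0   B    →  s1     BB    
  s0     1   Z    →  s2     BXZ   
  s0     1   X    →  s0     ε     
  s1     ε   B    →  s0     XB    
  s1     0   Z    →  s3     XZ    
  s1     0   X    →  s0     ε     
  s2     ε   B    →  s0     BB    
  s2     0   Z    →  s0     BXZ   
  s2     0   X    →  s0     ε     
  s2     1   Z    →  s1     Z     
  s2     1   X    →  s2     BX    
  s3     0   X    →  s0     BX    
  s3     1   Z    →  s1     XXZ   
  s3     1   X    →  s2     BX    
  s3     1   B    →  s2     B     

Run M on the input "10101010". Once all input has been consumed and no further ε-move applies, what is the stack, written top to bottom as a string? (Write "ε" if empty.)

(s0, 10101010, Z)
  read 1, top Z: go to s2, push BXZ → (s2, 0101010, BXZ)
  ε-move, top B: go to s0, push BB → (s0, 0101010, BBXZ)
  read 0, top B: go to s1, push BB → (s1, 101010, BBBXZ)
  ε-move, top B: go to s0, push XB → (s0, 101010, XBBBXZ)
  read 1, top X: go to s0, push ε → (s0, 01010, BBBXZ)
  read 0, top B: go to s1, push BB → (s1, 1010, BBBBXZ)
  ε-move, top B: go to s0, push XB → (s0, 1010, XBBBBXZ)
  read 1, top X: go to s0, push ε → (s0, 010, BBBBXZ)
  read 0, top B: go to s1, push BB → (s1, 10, BBBBBXZ)
  ε-move, top B: go to s0, push XB → (s0, 10, XBBBBBXZ)
  read 1, top X: go to s0, push ε → (s0, 0, BBBBBXZ)
  read 0, top B: go to s1, push BB → (s1, ε, BBBBBBXZ)
  ε-move, top B: go to s0, push XB → (s0, ε, XBBBBBBXZ)
All input consumed in state s0 with stack XBBBBBBXZ.

XBBBBBBXZ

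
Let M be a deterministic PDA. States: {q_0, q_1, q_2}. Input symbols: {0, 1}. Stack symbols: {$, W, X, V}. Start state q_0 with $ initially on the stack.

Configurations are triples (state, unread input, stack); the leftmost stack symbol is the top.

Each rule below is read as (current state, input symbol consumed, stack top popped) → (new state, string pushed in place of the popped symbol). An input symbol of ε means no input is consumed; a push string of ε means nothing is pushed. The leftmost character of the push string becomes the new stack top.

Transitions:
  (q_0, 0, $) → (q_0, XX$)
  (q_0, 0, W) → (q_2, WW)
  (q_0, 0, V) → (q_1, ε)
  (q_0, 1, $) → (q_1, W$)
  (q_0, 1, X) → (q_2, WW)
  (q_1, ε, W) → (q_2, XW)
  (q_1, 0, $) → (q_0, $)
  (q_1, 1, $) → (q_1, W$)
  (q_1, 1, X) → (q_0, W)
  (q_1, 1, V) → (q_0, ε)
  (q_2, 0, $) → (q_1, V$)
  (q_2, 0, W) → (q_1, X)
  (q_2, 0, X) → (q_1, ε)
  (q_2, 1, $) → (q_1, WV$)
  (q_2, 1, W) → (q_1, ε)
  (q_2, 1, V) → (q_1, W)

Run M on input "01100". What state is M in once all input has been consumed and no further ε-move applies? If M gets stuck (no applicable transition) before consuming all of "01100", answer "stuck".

(q_0, 01100, $)
  read 0, top $: go to q_0, push XX$ → (q_0, 1100, XX$)
  read 1, top X: go to q_2, push WW → (q_2, 100, WWX$)
  read 1, top W: go to q_1, push ε → (q_1, 00, WX$)
  ε-move, top W: go to q_2, push XW → (q_2, 00, XWX$)
  read 0, top X: go to q_1, push ε → (q_1, 0, WX$)
  ε-move, top W: go to q_2, push XW → (q_2, 0, XWX$)
  read 0, top X: go to q_1, push ε → (q_1, ε, WX$)
  ε-move, top W: go to q_2, push XW → (q_2, ε, XWX$)
All input consumed; M is in state q_2.

q_2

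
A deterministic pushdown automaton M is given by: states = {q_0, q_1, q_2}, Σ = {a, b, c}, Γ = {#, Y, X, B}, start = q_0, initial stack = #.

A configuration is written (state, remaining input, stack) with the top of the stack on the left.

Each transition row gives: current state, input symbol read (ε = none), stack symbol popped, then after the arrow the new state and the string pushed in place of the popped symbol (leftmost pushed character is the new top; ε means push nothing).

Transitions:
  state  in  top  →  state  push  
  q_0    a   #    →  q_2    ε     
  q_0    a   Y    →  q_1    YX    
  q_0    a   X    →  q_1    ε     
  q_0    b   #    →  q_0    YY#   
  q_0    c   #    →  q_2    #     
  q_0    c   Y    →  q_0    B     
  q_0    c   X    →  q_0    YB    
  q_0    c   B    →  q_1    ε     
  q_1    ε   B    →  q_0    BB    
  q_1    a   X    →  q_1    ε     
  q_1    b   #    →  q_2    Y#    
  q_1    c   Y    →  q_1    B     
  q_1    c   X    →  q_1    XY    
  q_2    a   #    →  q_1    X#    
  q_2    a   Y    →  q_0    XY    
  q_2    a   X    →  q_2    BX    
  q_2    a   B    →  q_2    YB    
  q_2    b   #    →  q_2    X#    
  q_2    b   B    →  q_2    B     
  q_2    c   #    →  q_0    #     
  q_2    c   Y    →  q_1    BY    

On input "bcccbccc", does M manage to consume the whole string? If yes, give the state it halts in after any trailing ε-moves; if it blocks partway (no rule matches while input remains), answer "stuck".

(q_0, bcccbccc, #) ⊢ (q_0, cccbccc, YY#) ⊢ (q_0, ccbccc, BY#) ⊢ (q_1, cbccc, Y#) ⊢ (q_1, bccc, B#) ⊢ (q_0, bccc, BB#)
No transition for (q_0, b, top B); M blocks with input bccc remaining.

stuck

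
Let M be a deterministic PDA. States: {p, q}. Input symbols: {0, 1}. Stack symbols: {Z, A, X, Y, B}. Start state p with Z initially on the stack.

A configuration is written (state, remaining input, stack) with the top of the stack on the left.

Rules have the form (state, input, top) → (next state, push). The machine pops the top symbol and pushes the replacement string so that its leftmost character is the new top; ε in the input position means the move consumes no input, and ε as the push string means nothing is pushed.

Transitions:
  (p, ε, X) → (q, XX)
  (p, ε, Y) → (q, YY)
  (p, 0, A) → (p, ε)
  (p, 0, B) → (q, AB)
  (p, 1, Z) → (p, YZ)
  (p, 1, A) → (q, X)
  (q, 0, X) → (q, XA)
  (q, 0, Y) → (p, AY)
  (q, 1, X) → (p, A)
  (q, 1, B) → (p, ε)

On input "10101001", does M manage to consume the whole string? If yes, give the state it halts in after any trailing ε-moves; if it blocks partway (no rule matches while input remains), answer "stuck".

(p, 10101001, Z)
  read 1, top Z: go to p, push YZ → (p, 0101001, YZ)
  ε-move, top Y: go to q, push YY → (q, 0101001, YYZ)
  read 0, top Y: go to p, push AY → (p, 101001, AYYZ)
  read 1, top A: go to q, push X → (q, 01001, XYYZ)
  read 0, top X: go to q, push XA → (q, 1001, XAYYZ)
  read 1, top X: go to p, push A → (p, 001, AAYYZ)
  read 0, top A: go to p, push ε → (p, 01, AYYZ)
  read 0, top A: go to p, push ε → (p, 1, YYZ)
  ε-move, top Y: go to q, push YY → (q, 1, YYYZ)
No transition for (q, 1, top Y); M blocks with input 1 remaining.

stuck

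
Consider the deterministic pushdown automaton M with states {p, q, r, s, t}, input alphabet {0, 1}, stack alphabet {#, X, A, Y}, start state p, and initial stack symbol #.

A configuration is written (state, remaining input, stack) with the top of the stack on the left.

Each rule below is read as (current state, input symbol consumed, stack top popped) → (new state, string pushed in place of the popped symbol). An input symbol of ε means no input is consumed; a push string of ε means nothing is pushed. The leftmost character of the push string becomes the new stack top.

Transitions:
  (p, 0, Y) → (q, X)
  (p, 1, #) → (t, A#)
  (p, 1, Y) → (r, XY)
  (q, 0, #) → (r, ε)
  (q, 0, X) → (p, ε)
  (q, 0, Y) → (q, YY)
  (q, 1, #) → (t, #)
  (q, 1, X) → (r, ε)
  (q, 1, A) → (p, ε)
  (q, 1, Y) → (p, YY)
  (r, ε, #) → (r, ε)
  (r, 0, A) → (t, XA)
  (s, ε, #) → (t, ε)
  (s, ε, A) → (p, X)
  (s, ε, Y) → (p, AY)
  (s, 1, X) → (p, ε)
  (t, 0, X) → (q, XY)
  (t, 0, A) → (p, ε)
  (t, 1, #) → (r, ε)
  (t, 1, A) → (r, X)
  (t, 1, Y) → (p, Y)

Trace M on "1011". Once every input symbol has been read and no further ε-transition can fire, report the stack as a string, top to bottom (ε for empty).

(p, 1011, #)
  read 1, top #: go to t, push A# → (t, 011, A#)
  read 0, top A: go to p, push ε → (p, 11, #)
  read 1, top #: go to t, push A# → (t, 1, A#)
  read 1, top A: go to r, push X → (r, ε, X#)
All input consumed in state r with stack X#.

X#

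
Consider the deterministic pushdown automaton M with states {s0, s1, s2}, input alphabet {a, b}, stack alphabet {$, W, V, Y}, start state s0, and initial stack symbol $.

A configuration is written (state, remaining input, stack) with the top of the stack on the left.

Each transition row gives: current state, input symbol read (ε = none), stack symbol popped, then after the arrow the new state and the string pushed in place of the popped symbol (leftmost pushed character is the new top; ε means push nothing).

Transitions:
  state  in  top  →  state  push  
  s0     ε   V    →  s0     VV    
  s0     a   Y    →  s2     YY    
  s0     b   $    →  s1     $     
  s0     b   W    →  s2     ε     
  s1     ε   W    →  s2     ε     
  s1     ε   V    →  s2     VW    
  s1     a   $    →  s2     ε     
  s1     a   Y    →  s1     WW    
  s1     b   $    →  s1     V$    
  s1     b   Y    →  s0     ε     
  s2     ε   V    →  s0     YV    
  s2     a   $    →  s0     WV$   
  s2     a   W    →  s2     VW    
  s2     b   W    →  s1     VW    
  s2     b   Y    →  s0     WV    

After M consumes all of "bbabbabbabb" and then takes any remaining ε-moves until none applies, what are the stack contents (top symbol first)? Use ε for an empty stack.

(s0, bbabbabbabb, $) ⊢ (s1, babbabbabb, $) ⊢ (s1, abbabbabb, V$) ⊢ (s2, abbabbabb, VW$) ⊢ (s0, abbabbabb, YVW$) ⊢ (s2, bbabbabb, YYVW$) ⊢ (s0, babbabb, WVYVW$) ⊢ (s2, abbabb, VYVW$) ⊢ (s0, abbabb, YVYVW$) ⊢ (s2, bbabb, YYVYVW$) ⊢ (s0, babb, WVYVYVW$) ⊢ (s2, abb, VYVYVW$) ⊢ (s0, abb, YVYVYVW$) ⊢ (s2, bb, YYVYVYVW$) ⊢ (s0, b, WVYVYVYVW$) ⊢ (s2, ε, VYVYVYVW$) ⊢ (s0, ε, YVYVYVYVW$)
All input consumed in state s0 with stack YVYVYVYVW$.

YVYVYVYVW$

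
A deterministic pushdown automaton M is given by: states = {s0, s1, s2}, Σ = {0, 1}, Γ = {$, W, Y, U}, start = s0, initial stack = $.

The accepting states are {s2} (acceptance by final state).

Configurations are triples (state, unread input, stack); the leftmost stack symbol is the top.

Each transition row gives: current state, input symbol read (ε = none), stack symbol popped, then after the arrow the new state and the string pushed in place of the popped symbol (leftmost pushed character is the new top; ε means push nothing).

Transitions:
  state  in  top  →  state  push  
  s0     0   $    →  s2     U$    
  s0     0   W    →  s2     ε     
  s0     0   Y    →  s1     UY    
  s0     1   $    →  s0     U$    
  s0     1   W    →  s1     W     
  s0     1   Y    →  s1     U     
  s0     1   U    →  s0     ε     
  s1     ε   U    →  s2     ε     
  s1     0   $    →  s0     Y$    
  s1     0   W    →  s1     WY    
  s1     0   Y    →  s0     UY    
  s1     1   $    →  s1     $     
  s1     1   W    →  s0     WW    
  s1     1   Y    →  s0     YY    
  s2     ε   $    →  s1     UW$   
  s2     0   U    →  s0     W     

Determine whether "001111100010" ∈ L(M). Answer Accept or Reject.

Accept

(s0, 001111100010, $) ⊢ (s2, 01111100010, U$) ⊢ (s0, 1111100010, W$) ⊢ (s1, 111100010, W$) ⊢ (s0, 11100010, WW$) ⊢ (s1, 1100010, WW$) ⊢ (s0, 100010, WWW$) ⊢ (s1, 00010, WWW$) ⊢ (s1, 0010, WYWW$) ⊢ (s1, 010, WYYWW$) ⊢ (s1, 10, WYYYWW$) ⊢ (s0, 0, WWYYYWW$) ⊢ (s2, ε, WYYYWW$)
All input consumed; state s2 ∈ F.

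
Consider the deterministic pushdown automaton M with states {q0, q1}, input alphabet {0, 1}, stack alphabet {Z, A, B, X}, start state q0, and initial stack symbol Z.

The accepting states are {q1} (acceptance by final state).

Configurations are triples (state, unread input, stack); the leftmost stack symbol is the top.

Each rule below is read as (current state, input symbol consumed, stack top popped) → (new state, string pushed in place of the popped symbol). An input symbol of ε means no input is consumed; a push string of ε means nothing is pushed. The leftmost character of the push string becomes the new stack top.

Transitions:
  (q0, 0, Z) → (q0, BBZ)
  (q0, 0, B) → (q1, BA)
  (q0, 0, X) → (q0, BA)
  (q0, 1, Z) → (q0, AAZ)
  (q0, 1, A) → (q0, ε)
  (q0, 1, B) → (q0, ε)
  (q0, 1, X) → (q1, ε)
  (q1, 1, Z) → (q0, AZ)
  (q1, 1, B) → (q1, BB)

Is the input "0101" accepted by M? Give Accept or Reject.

(q0, 0101, Z)
  read 0, top Z: go to q0, push BBZ → (q0, 101, BBZ)
  read 1, top B: go to q0, push ε → (q0, 01, BZ)
  read 0, top B: go to q1, push BA → (q1, 1, BAZ)
  read 1, top B: go to q1, push BB → (q1, ε, BBAZ)
All input consumed; state q1 ∈ F.

Accept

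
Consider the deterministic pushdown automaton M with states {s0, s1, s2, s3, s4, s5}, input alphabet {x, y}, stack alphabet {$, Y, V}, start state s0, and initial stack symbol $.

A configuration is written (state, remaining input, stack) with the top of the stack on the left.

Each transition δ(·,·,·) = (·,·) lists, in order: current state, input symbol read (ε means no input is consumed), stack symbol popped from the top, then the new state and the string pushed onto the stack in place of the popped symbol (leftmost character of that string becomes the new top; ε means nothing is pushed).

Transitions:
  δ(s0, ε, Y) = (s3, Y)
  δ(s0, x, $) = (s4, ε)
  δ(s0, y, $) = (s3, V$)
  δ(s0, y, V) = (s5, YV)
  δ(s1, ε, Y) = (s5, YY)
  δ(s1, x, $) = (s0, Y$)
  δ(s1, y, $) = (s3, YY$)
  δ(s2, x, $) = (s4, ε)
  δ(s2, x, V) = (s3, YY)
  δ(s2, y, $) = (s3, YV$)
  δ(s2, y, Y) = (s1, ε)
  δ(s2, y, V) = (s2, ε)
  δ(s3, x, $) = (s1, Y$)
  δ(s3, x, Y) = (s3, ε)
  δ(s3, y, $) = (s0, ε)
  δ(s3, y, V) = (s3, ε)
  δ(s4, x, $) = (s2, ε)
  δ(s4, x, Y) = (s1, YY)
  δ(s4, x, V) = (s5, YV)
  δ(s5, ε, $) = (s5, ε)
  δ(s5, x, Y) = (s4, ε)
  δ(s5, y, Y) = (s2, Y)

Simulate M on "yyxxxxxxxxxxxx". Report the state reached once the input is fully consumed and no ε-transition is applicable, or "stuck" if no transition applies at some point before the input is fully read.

(s0, yyxxxxxxxxxxxx, $)
  read y, top $: go to s3, push V$ → (s3, yxxxxxxxxxxxx, V$)
  read y, top V: go to s3, push ε → (s3, xxxxxxxxxxxx, $)
  read x, top $: go to s1, push Y$ → (s1, xxxxxxxxxxx, Y$)
  ε-move, top Y: go to s5, push YY → (s5, xxxxxxxxxxx, YY$)
  read x, top Y: go to s4, push ε → (s4, xxxxxxxxxx, Y$)
  read x, top Y: go to s1, push YY → (s1, xxxxxxxxx, YY$)
  ε-move, top Y: go to s5, push YY → (s5, xxxxxxxxx, YYY$)
  read x, top Y: go to s4, push ε → (s4, xxxxxxxx, YY$)
  read x, top Y: go to s1, push YY → (s1, xxxxxxx, YYY$)
  ε-move, top Y: go to s5, push YY → (s5, xxxxxxx, YYYY$)
  read x, top Y: go to s4, push ε → (s4, xxxxxx, YYY$)
  read x, top Y: go to s1, push YY → (s1, xxxxx, YYYY$)
  ε-move, top Y: go to s5, push YY → (s5, xxxxx, YYYYY$)
  read x, top Y: go to s4, push ε → (s4, xxxx, YYYY$)
  read x, top Y: go to s1, push YY → (s1, xxx, YYYYY$)
  ε-move, top Y: go to s5, push YY → (s5, xxx, YYYYYY$)
  read x, top Y: go to s4, push ε → (s4, xx, YYYYY$)
  read x, top Y: go to s1, push YY → (s1, x, YYYYYY$)
  ε-move, top Y: go to s5, push YY → (s5, x, YYYYYYY$)
  read x, top Y: go to s4, push ε → (s4, ε, YYYYYY$)
All input consumed; M is in state s4.

s4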